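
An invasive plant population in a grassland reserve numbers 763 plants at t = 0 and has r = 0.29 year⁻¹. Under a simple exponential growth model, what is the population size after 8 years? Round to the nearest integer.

N(t) = N₀·e^(rt) = 763 × e^(0.29×8) = 763 × e^2.32.
e^2.32 ≈ 10.176, so N ≈ 763 × 10.176 = 7764.04.

7764 plants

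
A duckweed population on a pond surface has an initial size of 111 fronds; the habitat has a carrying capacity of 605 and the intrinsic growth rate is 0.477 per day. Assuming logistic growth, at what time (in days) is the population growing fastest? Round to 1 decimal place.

Logistic growth is fastest at N = K/2 = 302.5.
A = (K − N₀)/N₀ = 4.4505. Set K/(1 + A·e^(−rt)) = K/2 → A·e^(−rt) = 1.
e^(−0.477t) = 1/4.4505 = 0.224696, so t = ln(4.4505)/0.477 = 1.493/0.477 = 3.13.

3.1 days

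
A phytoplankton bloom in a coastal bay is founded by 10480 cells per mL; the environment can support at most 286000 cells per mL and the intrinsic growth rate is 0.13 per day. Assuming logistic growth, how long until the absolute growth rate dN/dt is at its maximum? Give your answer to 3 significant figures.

Logistic growth is fastest at N = K/2 = 143000.
A = (K − N₀)/N₀ = 26.29. Set K/(1 + A·e^(−rt)) = K/2 → A·e^(−rt) = 1.
e^(−0.13t) = 1/26.29 = 0.0380372, so t = ln(26.29)/0.13 = 3.2692/0.13 = 25.148.

25.1 days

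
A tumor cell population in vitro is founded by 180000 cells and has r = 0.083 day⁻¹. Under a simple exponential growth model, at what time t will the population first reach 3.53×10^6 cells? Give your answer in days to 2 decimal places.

Set N₀·e^(rt) = 3.53×10^6: e^(0.083·t) = 3.53×10^6/180000 = 19.611.
0.083·t = ln(19.611) = 2.9761, so t = 2.9761/0.083 = 35.857.

35.86 days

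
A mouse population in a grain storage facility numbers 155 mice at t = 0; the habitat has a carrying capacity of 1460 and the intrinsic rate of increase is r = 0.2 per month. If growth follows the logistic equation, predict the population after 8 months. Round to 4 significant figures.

A = (K − N₀)/N₀ = (1460 − 155)/155 = 8.4194.
N(t) = K/(1 + A·e^(−rt)) = 1460/(1 + 8.4194×e^(−0.2×8)).
e^(−1.6) = 0.2019; denominator = 1 + 8.4194×0.2019 = 2.6998.
N = 1460/2.6998 = 540.773.

540.8 mice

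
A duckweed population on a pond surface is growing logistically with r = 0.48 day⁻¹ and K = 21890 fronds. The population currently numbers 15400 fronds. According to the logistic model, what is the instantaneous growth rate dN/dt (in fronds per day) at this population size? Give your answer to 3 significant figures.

dN/dt = rN(1 − N/K) = 0.48 × 15400 × (1 − 15400/21890).
1 − 15400/21890 = 0.29648; dN/dt = 0.48 × 15400 × 0.29648 = 2191.6.

2190 fronds per day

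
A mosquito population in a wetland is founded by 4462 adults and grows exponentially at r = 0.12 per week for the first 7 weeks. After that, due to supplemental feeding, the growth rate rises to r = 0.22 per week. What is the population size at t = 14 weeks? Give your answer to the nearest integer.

Phase 1: N(7) = 4462·e^(0.12×7) = 4462·e^0.84 = 10335.6.
Phase 2 runs for 14 − 7 = 7 weeks at r = 0.22.
N(14) = 10335.6·e^(0.22×7) = 10335.6·e^1.54 = 48211.5.

48211 adults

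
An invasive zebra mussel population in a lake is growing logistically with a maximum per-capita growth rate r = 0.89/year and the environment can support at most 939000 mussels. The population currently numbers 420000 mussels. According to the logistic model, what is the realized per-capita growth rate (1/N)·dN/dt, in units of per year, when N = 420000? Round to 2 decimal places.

0.49 per year

(1/N)·dN/dt = r(1 − N/K) = 0.89 × (1 − 420000/939000).
= 0.89 × 0.55272 = 0.49192.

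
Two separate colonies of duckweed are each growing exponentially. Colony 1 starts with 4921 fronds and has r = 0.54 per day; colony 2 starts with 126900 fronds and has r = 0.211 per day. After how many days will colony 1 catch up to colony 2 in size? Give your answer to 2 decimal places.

Set 4921·e^(0.54t) = 126900·e^(0.211t).
e^((0.54 − 0.211)t) = 126900/4921 → e^(0.329·t) = 25.787.
0.329·t = ln(25.787) = 3.2499, so t = 3.2499/0.329 = 9.8781.

9.88 days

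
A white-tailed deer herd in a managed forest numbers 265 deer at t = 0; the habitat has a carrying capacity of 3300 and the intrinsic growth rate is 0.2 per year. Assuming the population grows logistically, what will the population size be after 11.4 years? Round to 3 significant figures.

A = (K − N₀)/N₀ = (3300 − 265)/265 = 11.453.
N(t) = K/(1 + A·e^(−rt)) = 3300/(1 + 11.453×e^(−0.2×11.4)).
e^(−2.28) = 0.10228; denominator = 1 + 11.453×0.10228 = 2.1714.
N = 3300/2.1714 = 1519.73.

1520 deer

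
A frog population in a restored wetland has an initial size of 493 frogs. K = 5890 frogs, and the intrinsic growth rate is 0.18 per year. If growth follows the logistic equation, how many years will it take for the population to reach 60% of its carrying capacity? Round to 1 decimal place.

15.5 years

A = (K − N₀)/N₀ = (5890 − 493)/493 = 10.947.
Solve 5890/(1 + 10.947·e^(−0.18t)) = 3534: 1 + 10.947·e^(−0.18t) = 1.6667, so e^(−0.18t) = 0.060898.
−0.18·t = ln(0.060898) = -2.7986, so t = 2.7986/0.18 = 15.548.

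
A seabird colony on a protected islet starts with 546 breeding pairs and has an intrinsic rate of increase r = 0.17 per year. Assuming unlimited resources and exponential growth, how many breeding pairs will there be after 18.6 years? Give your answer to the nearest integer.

12895 breeding pairs

N(t) = N₀·e^(rt) = 546 × e^(0.17×18.6) = 546 × e^3.162.
e^3.162 ≈ 23.618, so N ≈ 546 × 23.618 = 12895.3.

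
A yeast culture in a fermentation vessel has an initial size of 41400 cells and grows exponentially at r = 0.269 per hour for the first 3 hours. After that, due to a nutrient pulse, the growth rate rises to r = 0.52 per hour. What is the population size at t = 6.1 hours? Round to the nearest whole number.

Phase 1: N(3) = 41400·e^(0.269×3) = 41400·e^0.807 = 92784.6.
Phase 2 runs for 6.1 − 3 = 3.1 hours at r = 0.52.
N(6.1) = 92784.6·e^(0.52×3.1) = 92784.6·e^1.612 = 465113.

465113 cells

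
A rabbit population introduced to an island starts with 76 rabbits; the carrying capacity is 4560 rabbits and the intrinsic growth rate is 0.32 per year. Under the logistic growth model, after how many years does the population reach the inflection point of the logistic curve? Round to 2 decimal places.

Logistic growth is fastest at N = K/2 = 2280.
A = (K − N₀)/N₀ = 59. Set K/(1 + A·e^(−rt)) = K/2 → A·e^(−rt) = 1.
e^(−0.32t) = 1/59 = 0.0169492, so t = ln(59)/0.32 = 4.0775/0.32 = 12.742.

12.74 years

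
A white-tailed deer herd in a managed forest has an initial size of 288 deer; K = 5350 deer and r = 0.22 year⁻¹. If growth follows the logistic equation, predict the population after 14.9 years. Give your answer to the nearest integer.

A = (K − N₀)/N₀ = (5350 − 288)/288 = 17.576.
N(t) = K/(1 + A·e^(−rt)) = 5350/(1 + 17.576×e^(−0.22×14.9)).
e^(−3.278) = 0.037704; denominator = 1 + 17.576×0.037704 = 1.6627.
N = 5350/1.6627 = 3217.67.

3218 deer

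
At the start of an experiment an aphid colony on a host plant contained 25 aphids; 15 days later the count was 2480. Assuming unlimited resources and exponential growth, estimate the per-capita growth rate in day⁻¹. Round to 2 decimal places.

From N(t) = N₀·e^(rt): e^(r·15) = 2480/25 = 99.2.
r·15 = ln(99.2) = 4.5971, so r = 4.5971/15 = 0.30648.

0.31 per day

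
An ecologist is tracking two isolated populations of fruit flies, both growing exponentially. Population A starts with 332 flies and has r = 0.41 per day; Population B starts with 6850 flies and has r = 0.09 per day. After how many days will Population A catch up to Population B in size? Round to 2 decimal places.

9.46 days

Set 332·e^(0.41t) = 6850·e^(0.09t).
e^((0.41 − 0.09)t) = 6850/332 → e^(0.32·t) = 20.633.
0.32·t = ln(20.633) = 3.0269, so t = 3.0269/0.32 = 9.459.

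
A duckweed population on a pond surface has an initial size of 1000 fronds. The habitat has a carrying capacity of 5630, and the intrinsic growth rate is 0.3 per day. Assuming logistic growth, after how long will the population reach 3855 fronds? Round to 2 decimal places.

A = (K − N₀)/N₀ = (5630 − 1000)/1000 = 4.63.
Solve 5630/(1 + 4.63·e^(−0.3t)) = 3855: 1 + 4.63·e^(−0.3t) = 1.4604, so e^(−0.3t) = 0.0994473.
−0.3·t = ln(0.0994473) = -2.3081, so t = 2.3081/0.3 = 7.6938.

7.69 days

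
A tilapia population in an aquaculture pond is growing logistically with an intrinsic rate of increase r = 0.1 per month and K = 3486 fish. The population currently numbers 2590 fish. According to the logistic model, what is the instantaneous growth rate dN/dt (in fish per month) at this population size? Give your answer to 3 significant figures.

dN/dt = rN(1 − N/K) = 0.1 × 2590 × (1 − 2590/3486).
1 − 2590/3486 = 0.25703; dN/dt = 0.1 × 2590 × 0.25703 = 66.57.

66.6 fish per month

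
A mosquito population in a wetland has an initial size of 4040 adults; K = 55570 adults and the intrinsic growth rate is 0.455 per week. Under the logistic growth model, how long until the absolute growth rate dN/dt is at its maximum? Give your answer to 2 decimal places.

Logistic growth is fastest at N = K/2 = 27785.
A = (K − N₀)/N₀ = 12.755. Set K/(1 + A·e^(−rt)) = K/2 → A·e^(−rt) = 1.
e^(−0.455t) = 1/12.755 = 0.0784009, so t = ln(12.755)/0.455 = 2.5459/0.455 = 5.5954.

5.60 weeks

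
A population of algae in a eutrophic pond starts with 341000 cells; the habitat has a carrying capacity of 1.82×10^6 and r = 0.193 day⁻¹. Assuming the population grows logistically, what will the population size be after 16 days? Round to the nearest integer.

A = (K − N₀)/N₀ = (1.82×10^6 − 341000)/341000 = 4.3372.
N(t) = K/(1 + A·e^(−rt)) = 1.82×10^6/(1 + 4.3372×e^(−0.193×16)).
e^(−3.088) = 0.045593; denominator = 1 + 4.3372×0.045593 = 1.1977.
N = 1.82×10^6/1.1977 = 1.519518×10^6.

1519518 cells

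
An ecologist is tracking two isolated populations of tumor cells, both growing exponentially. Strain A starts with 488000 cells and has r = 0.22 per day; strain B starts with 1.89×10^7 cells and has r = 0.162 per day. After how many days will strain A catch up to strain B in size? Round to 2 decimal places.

Set 488000·e^(0.22t) = 1.89×10^7·e^(0.162t).
e^((0.22 − 0.162)t) = 1.89×10^7/488000 → e^(0.058·t) = 38.73.
0.058·t = ln(38.73) = 3.6566, so t = 3.6566/0.058 = 63.045.

63.04 days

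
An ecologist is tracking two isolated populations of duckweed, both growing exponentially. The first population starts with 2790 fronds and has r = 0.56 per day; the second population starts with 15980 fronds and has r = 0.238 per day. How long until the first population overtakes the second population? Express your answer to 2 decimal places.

5.42 days

Set 2790·e^(0.56t) = 15980·e^(0.238t).
e^((0.56 − 0.238)t) = 15980/2790 → e^(0.322·t) = 5.7276.
0.322·t = ln(5.7276) = 1.7453, so t = 1.7453/0.322 = 5.4202.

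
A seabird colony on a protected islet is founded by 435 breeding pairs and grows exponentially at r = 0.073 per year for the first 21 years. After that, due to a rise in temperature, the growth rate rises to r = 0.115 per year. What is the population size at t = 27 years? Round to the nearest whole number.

4017 breeding pairs

Phase 1: N(21) = 435·e^(0.073×21) = 435·e^1.533 = 2014.94.
Phase 2 runs for 27 − 21 = 6 years at r = 0.115.
N(27) = 2014.94·e^(0.115×6) = 2014.94·e^0.69 = 4017.22.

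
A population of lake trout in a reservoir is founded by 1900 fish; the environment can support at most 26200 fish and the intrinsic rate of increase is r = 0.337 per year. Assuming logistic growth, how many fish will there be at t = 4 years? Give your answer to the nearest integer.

A = (K − N₀)/N₀ = (26200 − 1900)/1900 = 12.789.
N(t) = K/(1 + A·e^(−rt)) = 26200/(1 + 12.789×e^(−0.337×4)).
e^(−1.348) = 0.25976; denominator = 1 + 12.789×0.25976 = 4.3222.
N = 26200/4.3222 = 6061.75.

6062 fish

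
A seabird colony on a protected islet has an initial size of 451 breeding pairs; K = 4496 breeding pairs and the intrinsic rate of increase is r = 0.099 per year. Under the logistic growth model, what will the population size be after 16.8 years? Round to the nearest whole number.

1665 breeding pairs

A = (K − N₀)/N₀ = (4496 − 451)/451 = 8.969.
N(t) = K/(1 + A·e^(−rt)) = 4496/(1 + 8.969×e^(−0.099×16.8)).
e^(−1.663) = 0.18953; denominator = 1 + 8.969×0.18953 = 2.6999.
N = 4496/2.6999 = 1665.25.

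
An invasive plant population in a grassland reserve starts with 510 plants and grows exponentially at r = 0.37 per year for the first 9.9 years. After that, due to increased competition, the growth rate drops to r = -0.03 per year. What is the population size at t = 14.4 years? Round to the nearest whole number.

Phase 1: N(9.9) = 510·e^(0.37×9.9) = 510·e^3.663 = 19878.8.
Phase 2 runs for 14.4 − 9.9 = 4.5 years at r = -0.03.
N(14.4) = 19878.8·e^(-0.03×4.5) = 19878.8·e^-0.135 = 17368.5.

17368 plants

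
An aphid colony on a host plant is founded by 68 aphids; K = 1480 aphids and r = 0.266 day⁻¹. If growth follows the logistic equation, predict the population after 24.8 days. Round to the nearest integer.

A = (K − N₀)/N₀ = (1480 − 68)/68 = 20.765.
N(t) = K/(1 + A·e^(−rt)) = 1480/(1 + 20.765×e^(−0.266×24.8)).
e^(−6.597) = 0.0013647; denominator = 1 + 20.765×0.0013647 = 1.0283.
N = 1480/1.0283 = 1439.22.

1439 aphids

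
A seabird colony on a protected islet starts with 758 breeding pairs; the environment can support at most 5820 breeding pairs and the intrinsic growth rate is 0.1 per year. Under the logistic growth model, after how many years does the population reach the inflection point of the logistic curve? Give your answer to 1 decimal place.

19.0 years

Logistic growth is fastest at N = K/2 = 2910.
A = (K − N₀)/N₀ = 6.6781. Set K/(1 + A·e^(−rt)) = K/2 → A·e^(−rt) = 1.
e^(−0.1t) = 1/6.6781 = 0.149743, so t = ln(6.6781)/0.1 = 1.8988/0.1 = 18.988.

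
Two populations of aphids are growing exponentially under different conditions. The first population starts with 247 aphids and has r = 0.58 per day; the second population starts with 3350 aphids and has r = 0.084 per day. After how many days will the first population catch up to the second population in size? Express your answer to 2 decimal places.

Set 247·e^(0.58t) = 3350·e^(0.084t).
e^((0.58 − 0.084)t) = 3350/247 → e^(0.496·t) = 13.563.
0.496·t = ln(13.563) = 2.6073, so t = 2.6073/0.496 = 5.2567.

5.26 days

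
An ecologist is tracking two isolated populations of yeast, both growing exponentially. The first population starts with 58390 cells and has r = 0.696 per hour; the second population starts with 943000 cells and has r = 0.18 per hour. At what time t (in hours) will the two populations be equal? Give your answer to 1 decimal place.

5.4 hours

Set 58390·e^(0.696t) = 943000·e^(0.18t).
e^((0.696 − 0.18)t) = 943000/58390 → e^(0.516·t) = 16.15.
0.516·t = ln(16.15) = 2.7819, so t = 2.7819/0.516 = 5.3913.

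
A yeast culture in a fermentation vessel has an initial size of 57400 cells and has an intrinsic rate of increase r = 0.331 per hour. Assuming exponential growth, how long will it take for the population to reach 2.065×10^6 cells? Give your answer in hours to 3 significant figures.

10.8 hours

Set N₀·e^(rt) = 2.065×10^6: e^(0.331·t) = 2.065×10^6/57400 = 35.976.
0.331·t = ln(35.976) = 3.5828, so t = 3.5828/0.331 = 10.824.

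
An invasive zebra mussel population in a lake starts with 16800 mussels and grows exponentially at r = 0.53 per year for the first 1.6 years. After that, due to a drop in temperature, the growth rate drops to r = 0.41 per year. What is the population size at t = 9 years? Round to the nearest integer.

Phase 1: N(1.6) = 16800·e^(0.53×1.6) = 16800·e^0.848 = 39227.5.
Phase 2 runs for 9 − 1.6 = 7.4 years at r = 0.41.
N(9) = 39227.5·e^(0.41×7.4) = 39227.5·e^3.034 = 815155.

815155 mussels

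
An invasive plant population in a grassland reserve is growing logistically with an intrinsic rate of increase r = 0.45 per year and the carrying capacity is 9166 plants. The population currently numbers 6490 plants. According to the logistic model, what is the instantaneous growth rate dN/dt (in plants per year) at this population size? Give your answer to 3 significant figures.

853 plants per year

dN/dt = rN(1 − N/K) = 0.45 × 6490 × (1 − 6490/9166).
1 − 6490/9166 = 0.29195; dN/dt = 0.45 × 6490 × 0.29195 = 852.64.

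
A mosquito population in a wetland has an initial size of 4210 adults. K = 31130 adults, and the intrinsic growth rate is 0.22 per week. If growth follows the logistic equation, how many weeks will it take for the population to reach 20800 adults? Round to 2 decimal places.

A = (K − N₀)/N₀ = (31130 − 4210)/4210 = 6.3943.
Solve 31130/(1 + 6.3943·e^(−0.22t)) = 20800: 1 + 6.3943·e^(−0.22t) = 1.4966, so e^(−0.22t) = 0.0776683.
−0.22·t = ln(0.0776683) = -2.5553, so t = 2.5553/0.22 = 11.615.

11.62 weeks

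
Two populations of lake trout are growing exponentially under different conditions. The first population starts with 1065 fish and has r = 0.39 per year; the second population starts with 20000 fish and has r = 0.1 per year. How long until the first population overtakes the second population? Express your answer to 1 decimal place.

10.1 years

Set 1065·e^(0.39t) = 20000·e^(0.1t).
e^((0.39 − 0.1)t) = 20000/1065 → e^(0.29·t) = 18.779.
0.29·t = ln(18.779) = 2.9328, so t = 2.9328/0.29 = 10.113.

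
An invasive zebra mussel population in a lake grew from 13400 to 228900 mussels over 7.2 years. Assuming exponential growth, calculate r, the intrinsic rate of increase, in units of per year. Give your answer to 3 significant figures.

0.394 per year

From N(t) = N₀·e^(rt): e^(r·7.2) = 228900/13400 = 17.082.
r·7.2 = ln(17.082) = 2.838, so r = 2.838/7.2 = 0.39417.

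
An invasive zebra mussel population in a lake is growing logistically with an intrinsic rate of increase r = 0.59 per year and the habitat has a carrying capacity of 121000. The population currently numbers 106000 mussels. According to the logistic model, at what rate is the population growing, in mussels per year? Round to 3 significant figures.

7750 mussels per year

dN/dt = rN(1 − N/K) = 0.59 × 106000 × (1 − 106000/121000).
1 − 106000/121000 = 0.12397; dN/dt = 0.59 × 106000 × 0.12397 = 7752.9.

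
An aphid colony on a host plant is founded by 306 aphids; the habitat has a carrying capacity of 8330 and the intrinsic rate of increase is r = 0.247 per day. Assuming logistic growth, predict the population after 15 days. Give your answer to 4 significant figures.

5064 aphids

A = (K − N₀)/N₀ = (8330 − 306)/306 = 26.222.
N(t) = K/(1 + A·e^(−rt)) = 8330/(1 + 26.222×e^(−0.247×15)).
e^(−3.705) = 0.0246; denominator = 1 + 26.222×0.0246 = 1.6451.
N = 8330/1.6451 = 5063.61.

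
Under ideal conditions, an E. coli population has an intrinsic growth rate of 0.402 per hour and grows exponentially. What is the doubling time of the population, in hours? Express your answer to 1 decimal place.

Doubling time t_d = ln(2)/r = 0.6931/0.402 = 1.7242.

1.7 hours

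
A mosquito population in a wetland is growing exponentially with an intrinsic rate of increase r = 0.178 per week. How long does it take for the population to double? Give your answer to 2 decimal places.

Doubling time t_d = ln(2)/r = 0.6931/0.178 = 3.8941.

3.89 weeks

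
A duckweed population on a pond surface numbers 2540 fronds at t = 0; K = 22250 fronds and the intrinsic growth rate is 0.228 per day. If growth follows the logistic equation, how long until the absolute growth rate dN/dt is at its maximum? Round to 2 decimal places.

8.99 days

Logistic growth is fastest at N = K/2 = 11125.
A = (K − N₀)/N₀ = 7.7598. Set K/(1 + A·e^(−rt)) = K/2 → A·e^(−rt) = 1.
e^(−0.228t) = 1/7.7598 = 0.128869, so t = ln(7.7598)/0.228 = 2.049/0.228 = 8.9867.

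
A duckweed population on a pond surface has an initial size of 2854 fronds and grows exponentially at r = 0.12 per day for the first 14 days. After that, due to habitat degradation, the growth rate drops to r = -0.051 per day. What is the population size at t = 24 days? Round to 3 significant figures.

9200 fronds

Phase 1: N(14) = 2854·e^(0.12×14) = 2854·e^1.68 = 15313.3.
Phase 2 runs for 24 − 14 = 10 days at r = -0.051.
N(24) = 15313.3·e^(-0.051×10) = 15313.3·e^-0.51 = 9195.57.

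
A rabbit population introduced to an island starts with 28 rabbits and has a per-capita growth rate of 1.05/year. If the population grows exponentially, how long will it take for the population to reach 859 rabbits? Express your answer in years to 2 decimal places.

Set N₀·e^(rt) = 859: e^(1.05·t) = 859/28 = 30.679.
1.05·t = ln(30.679) = 3.4236, so t = 3.4236/1.05 = 3.2605.

3.26 years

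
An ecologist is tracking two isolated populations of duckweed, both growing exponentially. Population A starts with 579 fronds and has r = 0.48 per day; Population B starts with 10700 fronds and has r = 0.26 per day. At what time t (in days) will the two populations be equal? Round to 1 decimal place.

Set 579·e^(0.48t) = 10700·e^(0.26t).
e^((0.48 − 0.26)t) = 10700/579 → e^(0.22·t) = 18.48.
0.22·t = ln(18.48) = 2.9167, so t = 2.9167/0.22 = 13.258.

13.3 days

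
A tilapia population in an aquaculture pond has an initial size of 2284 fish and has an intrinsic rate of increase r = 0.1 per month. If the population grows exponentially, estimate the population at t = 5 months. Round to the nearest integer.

N(t) = N₀·e^(rt) = 2284 × e^(0.1×5) = 2284 × e^0.5.
e^0.5 ≈ 1.6487, so N ≈ 2284 × 1.6487 = 3765.68.

3766 fish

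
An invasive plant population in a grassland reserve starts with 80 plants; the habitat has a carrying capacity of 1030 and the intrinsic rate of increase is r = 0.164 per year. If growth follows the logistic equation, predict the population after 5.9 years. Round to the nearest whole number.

A = (K − N₀)/N₀ = (1030 − 80)/80 = 11.875.
N(t) = K/(1 + A·e^(−rt)) = 1030/(1 + 11.875×e^(−0.164×5.9)).
e^(−0.9676) = 0.37999; denominator = 1 + 11.875×0.37999 = 5.5124.
N = 1030/5.5124 = 186.851.

187 plants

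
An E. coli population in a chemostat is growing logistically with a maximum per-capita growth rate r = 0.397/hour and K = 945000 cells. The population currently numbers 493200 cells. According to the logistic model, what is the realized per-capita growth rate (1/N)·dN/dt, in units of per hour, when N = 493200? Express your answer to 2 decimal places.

(1/N)·dN/dt = r(1 − N/K) = 0.397 × (1 − 493200/945000).
= 0.397 × 0.4781 = 0.1898.

0.19 per hour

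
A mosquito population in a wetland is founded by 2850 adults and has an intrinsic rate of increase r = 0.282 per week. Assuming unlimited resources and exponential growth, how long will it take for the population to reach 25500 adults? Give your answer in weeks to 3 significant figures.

7.77 weeks

Set N₀·e^(rt) = 25500: e^(0.282·t) = 25500/2850 = 8.9474.
0.282·t = ln(8.9474) = 2.1914, so t = 2.1914/0.282 = 7.7708.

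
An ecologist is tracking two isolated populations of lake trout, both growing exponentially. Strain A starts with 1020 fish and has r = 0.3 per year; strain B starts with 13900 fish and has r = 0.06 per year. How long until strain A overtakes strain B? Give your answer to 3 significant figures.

10.9 years

Set 1020·e^(0.3t) = 13900·e^(0.06t).
e^((0.3 − 0.06)t) = 13900/1020 → e^(0.24·t) = 13.627.
0.24·t = ln(13.627) = 2.6121, so t = 2.6121/0.24 = 10.884.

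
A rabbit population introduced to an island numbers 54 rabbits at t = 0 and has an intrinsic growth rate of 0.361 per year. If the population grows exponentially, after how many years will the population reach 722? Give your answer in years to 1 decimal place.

7.2 years

Set N₀·e^(rt) = 722: e^(0.361·t) = 722/54 = 13.37.
0.361·t = ln(13.37) = 2.593, so t = 2.593/0.361 = 7.1829.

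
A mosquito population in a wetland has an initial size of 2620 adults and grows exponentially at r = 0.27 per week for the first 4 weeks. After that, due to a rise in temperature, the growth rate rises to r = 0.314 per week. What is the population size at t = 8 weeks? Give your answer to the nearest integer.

27090 adults

Phase 1: N(4) = 2620·e^(0.27×4) = 2620·e^1.08 = 7715.06.
Phase 2 runs for 8 − 4 = 4 weeks at r = 0.314.
N(8) = 7715.06·e^(0.314×4) = 7715.06·e^1.256 = 27090.3.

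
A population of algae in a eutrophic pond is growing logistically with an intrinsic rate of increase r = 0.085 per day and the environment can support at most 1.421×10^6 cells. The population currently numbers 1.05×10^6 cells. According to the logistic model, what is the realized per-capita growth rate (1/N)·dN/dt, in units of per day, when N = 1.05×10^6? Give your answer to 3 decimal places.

(1/N)·dN/dt = r(1 − N/K) = 0.085 × (1 − 1.05×10^6/1.421×10^6).
= 0.085 × 0.26108 = 0.022192.

0.022 per day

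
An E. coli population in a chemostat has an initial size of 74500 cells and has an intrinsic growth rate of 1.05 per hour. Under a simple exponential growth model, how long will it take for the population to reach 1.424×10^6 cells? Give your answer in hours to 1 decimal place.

Set N₀·e^(rt) = 1.424×10^6: e^(1.05·t) = 1.424×10^6/74500 = 19.114.
1.05·t = ln(19.114) = 2.9504, so t = 2.9504/1.05 = 2.8099.

2.8 hours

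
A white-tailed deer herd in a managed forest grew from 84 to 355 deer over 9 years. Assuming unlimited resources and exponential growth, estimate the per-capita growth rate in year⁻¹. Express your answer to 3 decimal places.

From N(t) = N₀·e^(rt): e^(r·9) = 355/84 = 4.2262.
r·9 = ln(4.2262) = 1.4413, so r = 1.4413/9 = 0.16014.

0.160 per year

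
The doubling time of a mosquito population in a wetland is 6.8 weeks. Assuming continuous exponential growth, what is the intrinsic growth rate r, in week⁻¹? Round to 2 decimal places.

r = ln(2)/t_d = 0.6931/6.8 = 0.10193.

0.10 per week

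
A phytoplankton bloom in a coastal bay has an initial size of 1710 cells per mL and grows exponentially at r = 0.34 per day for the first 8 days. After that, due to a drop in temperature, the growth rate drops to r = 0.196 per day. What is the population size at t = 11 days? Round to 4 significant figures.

Phase 1: N(8) = 1710·e^(0.34×8) = 1710·e^2.72 = 25958.4.
Phase 2 runs for 11 − 8 = 3 days at r = 0.196.
N(11) = 25958.4·e^(0.196×3) = 25958.4·e^0.588 = 46735.

46740 cells per mL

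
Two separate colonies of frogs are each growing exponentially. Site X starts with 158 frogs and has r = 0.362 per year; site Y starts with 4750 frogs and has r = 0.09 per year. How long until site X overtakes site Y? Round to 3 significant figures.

Set 158·e^(0.362t) = 4750·e^(0.09t).
e^((0.362 − 0.09)t) = 4750/158 → e^(0.272·t) = 30.063.
0.272·t = ln(30.063) = 3.4033, so t = 3.4033/0.272 = 12.512.

12.5 years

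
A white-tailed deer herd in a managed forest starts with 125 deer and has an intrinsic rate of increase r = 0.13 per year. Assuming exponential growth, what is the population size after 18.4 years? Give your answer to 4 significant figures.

N(t) = N₀·e^(rt) = 125 × e^(0.13×18.4) = 125 × e^2.392.
e^2.392 ≈ 10.935, so N ≈ 125 × 10.935 = 1366.92.

1367 deer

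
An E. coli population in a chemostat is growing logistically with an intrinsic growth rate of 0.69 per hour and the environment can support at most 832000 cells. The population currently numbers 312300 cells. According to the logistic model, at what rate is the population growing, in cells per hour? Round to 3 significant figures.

135000 cells per hour

dN/dt = rN(1 − N/K) = 0.69 × 312300 × (1 − 312300/832000).
1 − 312300/832000 = 0.62464; dN/dt = 0.69 × 312300 × 0.62464 = 1.34602×10^5.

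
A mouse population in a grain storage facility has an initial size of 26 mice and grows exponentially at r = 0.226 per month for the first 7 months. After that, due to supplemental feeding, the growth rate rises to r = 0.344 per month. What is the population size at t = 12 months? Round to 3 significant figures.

Phase 1: N(7) = 26·e^(0.226×7) = 26·e^1.582 = 126.482.
Phase 2 runs for 12 − 7 = 5 months at r = 0.344.
N(12) = 126.482·e^(0.344×5) = 126.482·e^1.72 = 706.34.

706 mice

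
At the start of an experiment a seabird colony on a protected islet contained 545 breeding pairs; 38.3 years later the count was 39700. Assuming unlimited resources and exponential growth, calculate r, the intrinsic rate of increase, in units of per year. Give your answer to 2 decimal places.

0.11 per year

From N(t) = N₀·e^(rt): e^(r·38.3) = 39700/545 = 72.844.
r·38.3 = ln(72.844) = 4.2883, so r = 4.2883/38.3 = 0.11197.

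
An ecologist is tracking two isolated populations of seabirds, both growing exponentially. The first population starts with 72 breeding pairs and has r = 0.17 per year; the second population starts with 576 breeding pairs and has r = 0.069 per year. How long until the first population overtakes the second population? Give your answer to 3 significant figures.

Set 72·e^(0.17t) = 576·e^(0.069t).
e^((0.17 − 0.069)t) = 576/72 → e^(0.101·t) = 8.
0.101·t = ln(8) = 2.0794, so t = 2.0794/0.101 = 20.589.

20.6 years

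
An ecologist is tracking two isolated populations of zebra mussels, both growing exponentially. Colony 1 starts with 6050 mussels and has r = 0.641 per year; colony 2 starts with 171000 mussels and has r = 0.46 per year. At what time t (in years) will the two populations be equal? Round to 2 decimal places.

18.46 years

Set 6050·e^(0.641t) = 171000·e^(0.46t).
e^((0.641 − 0.46)t) = 171000/6050 → e^(0.181·t) = 28.264.
0.181·t = ln(28.264) = 3.3416, so t = 3.3416/0.181 = 18.462.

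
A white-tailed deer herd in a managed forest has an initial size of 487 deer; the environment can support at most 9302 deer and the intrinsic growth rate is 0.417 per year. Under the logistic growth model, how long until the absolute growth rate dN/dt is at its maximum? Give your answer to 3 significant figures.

Logistic growth is fastest at N = K/2 = 4651.
A = (K − N₀)/N₀ = 18.101. Set K/(1 + A·e^(−rt)) = K/2 → A·e^(−rt) = 1.
e^(−0.417t) = 1/18.101 = 0.0552467, so t = ln(18.101)/0.417 = 2.8959/0.417 = 6.9447.

6.94 years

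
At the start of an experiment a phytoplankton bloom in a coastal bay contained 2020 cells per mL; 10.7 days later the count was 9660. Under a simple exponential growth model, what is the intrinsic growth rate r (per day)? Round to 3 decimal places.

From N(t) = N₀·e^(rt): e^(r·10.7) = 9660/2020 = 4.7822.
r·10.7 = ln(4.7822) = 1.5649, so r = 1.5649/10.7 = 0.14625.

0.146 per day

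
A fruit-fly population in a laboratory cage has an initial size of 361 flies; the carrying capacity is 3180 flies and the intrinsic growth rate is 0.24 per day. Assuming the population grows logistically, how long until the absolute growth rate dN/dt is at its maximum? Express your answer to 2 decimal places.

Logistic growth is fastest at N = K/2 = 1590.
A = (K − N₀)/N₀ = 7.8089. Set K/(1 + A·e^(−rt)) = K/2 → A·e^(−rt) = 1.
e^(−0.24t) = 1/7.8089 = 0.12806, so t = ln(7.8089)/0.24 = 2.0553/0.24 = 8.5636.

8.56 days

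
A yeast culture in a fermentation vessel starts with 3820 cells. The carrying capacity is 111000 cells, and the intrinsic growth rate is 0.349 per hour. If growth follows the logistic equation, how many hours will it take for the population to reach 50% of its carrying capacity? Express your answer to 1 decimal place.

9.6 hours

A = (K − N₀)/N₀ = (111000 − 3820)/3820 = 28.058.
Solve 111000/(1 + 28.058·e^(−0.349t)) = 55500: 1 + 28.058·e^(−0.349t) = 2, so e^(−0.349t) = 0.035641.
−0.349·t = ln(0.035641) = -3.3343, so t = 3.3343/0.349 = 9.5538.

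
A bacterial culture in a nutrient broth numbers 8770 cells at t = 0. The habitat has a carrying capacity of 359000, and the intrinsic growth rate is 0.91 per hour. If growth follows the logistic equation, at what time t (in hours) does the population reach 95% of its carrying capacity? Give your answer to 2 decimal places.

A = (K − N₀)/N₀ = (359000 − 8770)/8770 = 39.935.
Solve 359000/(1 + 39.935·e^(−0.91t)) = 341050: 1 + 39.935·e^(−0.91t) = 1.0526, so e^(−0.91t) = 0.00131793.
−0.91·t = ln(0.00131793) = -6.6317, so t = 6.6317/0.91 = 7.2876.

7.29 hours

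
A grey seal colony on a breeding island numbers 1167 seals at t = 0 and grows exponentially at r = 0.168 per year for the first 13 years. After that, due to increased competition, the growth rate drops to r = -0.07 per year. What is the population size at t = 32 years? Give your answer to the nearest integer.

2741 seals

Phase 1: N(13) = 1167·e^(0.168×13) = 1167·e^2.184 = 10365.
Phase 2 runs for 32 − 13 = 19 years at r = -0.07.
N(32) = 10365·e^(-0.07×19) = 10365·e^-1.33 = 2741.31.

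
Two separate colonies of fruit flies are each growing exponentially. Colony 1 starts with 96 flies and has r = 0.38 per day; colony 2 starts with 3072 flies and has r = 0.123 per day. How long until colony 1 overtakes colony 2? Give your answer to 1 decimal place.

13.5 days

Set 96·e^(0.38t) = 3072·e^(0.123t).
e^((0.38 − 0.123)t) = 3072/96 → e^(0.257·t) = 32.
0.257·t = ln(32) = 3.4657, so t = 3.4657/0.257 = 13.485.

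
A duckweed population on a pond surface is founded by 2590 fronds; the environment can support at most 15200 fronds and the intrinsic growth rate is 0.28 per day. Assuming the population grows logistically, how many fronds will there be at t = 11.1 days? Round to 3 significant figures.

A = (K − N₀)/N₀ = (15200 − 2590)/2590 = 4.8687.
N(t) = K/(1 + A·e^(−rt)) = 15200/(1 + 4.8687×e^(−0.28×11.1)).
e^(−3.108) = 0.04469; denominator = 1 + 4.8687×0.04469 = 1.2176.
N = 15200/1.2176 = 12483.7.

12500 fronds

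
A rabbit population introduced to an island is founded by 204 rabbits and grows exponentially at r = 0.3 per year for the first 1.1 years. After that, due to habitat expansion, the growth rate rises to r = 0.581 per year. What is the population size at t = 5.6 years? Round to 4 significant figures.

3876 rabbits

Phase 1: N(1.1) = 204·e^(0.3×1.1) = 204·e^0.33 = 283.757.
Phase 2 runs for 5.6 − 1.1 = 4.5 years at r = 0.581.
N(5.6) = 283.757·e^(0.581×4.5) = 283.757·e^2.614 = 3876.24.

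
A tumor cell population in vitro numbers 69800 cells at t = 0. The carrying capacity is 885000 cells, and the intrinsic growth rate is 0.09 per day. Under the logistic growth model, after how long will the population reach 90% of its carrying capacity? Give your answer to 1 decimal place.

51.7 days

A = (K − N₀)/N₀ = (885000 − 69800)/69800 = 11.679.
Solve 885000/(1 + 11.679·e^(−0.09t)) = 796500: 1 + 11.679·e^(−0.09t) = 1.1111, so e^(−0.09t) = 0.00951368.
−0.09·t = ln(0.00951368) = -4.655, so t = 4.655/0.09 = 51.722.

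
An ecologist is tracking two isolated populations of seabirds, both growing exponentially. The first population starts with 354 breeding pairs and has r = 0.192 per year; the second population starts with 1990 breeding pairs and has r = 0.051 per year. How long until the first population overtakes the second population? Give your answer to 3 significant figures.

Set 354·e^(0.192t) = 1990·e^(0.051t).
e^((0.192 − 0.051)t) = 1990/354 → e^(0.141·t) = 5.6215.
0.141·t = ln(5.6215) = 1.7266, so t = 1.7266/0.141 = 12.245.

12.2 years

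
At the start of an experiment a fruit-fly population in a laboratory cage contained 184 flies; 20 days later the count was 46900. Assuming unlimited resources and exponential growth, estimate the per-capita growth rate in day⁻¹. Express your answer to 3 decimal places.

From N(t) = N₀·e^(rt): e^(r·20) = 46900/184 = 254.89.
r·20 = ln(254.89) = 5.5408, so r = 5.5408/20 = 0.27704.

0.277 per day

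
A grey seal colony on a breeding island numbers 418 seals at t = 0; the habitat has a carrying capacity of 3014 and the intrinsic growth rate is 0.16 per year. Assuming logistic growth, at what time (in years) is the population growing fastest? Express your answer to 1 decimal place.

Logistic growth is fastest at N = K/2 = 1507.
A = (K − N₀)/N₀ = 6.2105. Set K/(1 + A·e^(−rt)) = K/2 → A·e^(−rt) = 1.
e^(−0.16t) = 1/6.2105 = 0.161017, so t = ln(6.2105)/0.16 = 1.8262/0.16 = 11.414.

11.4 years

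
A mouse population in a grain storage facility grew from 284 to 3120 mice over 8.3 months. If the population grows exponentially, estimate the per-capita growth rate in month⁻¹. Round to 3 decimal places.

0.289 per month

From N(t) = N₀·e^(rt): e^(r·8.3) = 3120/284 = 10.986.
r·8.3 = ln(10.986) = 2.3966, so r = 2.3966/8.3 = 0.28875.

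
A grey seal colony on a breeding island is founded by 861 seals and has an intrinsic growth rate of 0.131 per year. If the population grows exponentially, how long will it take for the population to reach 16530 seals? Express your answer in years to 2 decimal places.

22.56 years

Set N₀·e^(rt) = 16530: e^(0.131·t) = 16530/861 = 19.199.
0.131·t = ln(19.199) = 2.9548, so t = 2.9548/0.131 = 22.556.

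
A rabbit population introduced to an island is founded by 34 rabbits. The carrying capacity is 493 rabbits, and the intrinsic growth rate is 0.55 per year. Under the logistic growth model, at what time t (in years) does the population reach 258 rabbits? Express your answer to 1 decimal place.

A = (K − N₀)/N₀ = (493 − 34)/34 = 13.5.
Solve 493/(1 + 13.5·e^(−0.55t)) = 258: 1 + 13.5·e^(−0.55t) = 1.9109, so e^(−0.55t) = 0.0674706.
−0.55·t = ln(0.0674706) = -2.6961, so t = 2.6961/0.55 = 4.9019.

4.9 years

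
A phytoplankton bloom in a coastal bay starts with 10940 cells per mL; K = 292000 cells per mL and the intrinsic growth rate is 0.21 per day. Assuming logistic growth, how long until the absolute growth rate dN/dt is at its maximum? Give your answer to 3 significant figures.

15.5 days

Logistic growth is fastest at N = K/2 = 146000.
A = (K − N₀)/N₀ = 25.691. Set K/(1 + A·e^(−rt)) = K/2 → A·e^(−rt) = 1.
e^(−0.21t) = 1/25.691 = 0.0389241, so t = ln(25.691)/0.21 = 3.2461/0.21 = 15.458.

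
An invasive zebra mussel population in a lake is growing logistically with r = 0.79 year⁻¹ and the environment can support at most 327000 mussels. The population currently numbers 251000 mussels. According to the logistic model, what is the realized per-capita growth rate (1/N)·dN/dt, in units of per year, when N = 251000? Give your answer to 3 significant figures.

(1/N)·dN/dt = r(1 − N/K) = 0.79 × (1 − 251000/327000).
= 0.79 × 0.23242 = 0.18361.

0.184 per year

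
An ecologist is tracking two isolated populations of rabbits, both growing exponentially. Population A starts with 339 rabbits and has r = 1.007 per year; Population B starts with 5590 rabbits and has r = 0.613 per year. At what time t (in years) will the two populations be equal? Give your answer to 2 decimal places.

Set 339·e^(1.007t) = 5590·e^(0.613t).
e^((1.007 − 0.613)t) = 5590/339 → e^(0.394·t) = 16.49.
0.394·t = ln(16.49) = 2.8027, so t = 2.8027/0.394 = 7.1135.

7.11 years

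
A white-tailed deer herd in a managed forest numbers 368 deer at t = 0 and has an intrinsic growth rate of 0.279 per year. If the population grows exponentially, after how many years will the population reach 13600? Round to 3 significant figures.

12.9 years

Set N₀·e^(rt) = 13600: e^(0.279·t) = 13600/368 = 36.957.
0.279·t = ln(36.957) = 3.6097, so t = 3.6097/0.279 = 12.938.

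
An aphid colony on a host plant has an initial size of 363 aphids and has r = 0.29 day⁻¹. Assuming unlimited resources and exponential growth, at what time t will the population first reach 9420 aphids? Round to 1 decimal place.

11.2 days

Set N₀·e^(rt) = 9420: e^(0.29·t) = 9420/363 = 25.95.
0.29·t = ln(25.95) = 3.2562, so t = 3.2562/0.29 = 11.228.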